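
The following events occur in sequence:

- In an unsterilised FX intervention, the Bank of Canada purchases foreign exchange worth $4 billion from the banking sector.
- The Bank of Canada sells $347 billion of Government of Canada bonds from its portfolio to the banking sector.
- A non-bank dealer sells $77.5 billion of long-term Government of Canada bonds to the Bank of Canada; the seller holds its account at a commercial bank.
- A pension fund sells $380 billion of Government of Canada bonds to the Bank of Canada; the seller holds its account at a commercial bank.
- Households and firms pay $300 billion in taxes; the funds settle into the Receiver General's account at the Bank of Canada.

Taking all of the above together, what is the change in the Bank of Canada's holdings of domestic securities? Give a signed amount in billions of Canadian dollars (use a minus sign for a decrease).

Bank of Canada balance sheet:
  Assets:      Securities +$110.5B, Foreign assets +$4B
  Liabilities: Bank reserves −$185.5B, Government deposits +$300B
So the change in the Bank of Canada's holdings of domestic securities is +$110.5 billion.

+$110.5 billion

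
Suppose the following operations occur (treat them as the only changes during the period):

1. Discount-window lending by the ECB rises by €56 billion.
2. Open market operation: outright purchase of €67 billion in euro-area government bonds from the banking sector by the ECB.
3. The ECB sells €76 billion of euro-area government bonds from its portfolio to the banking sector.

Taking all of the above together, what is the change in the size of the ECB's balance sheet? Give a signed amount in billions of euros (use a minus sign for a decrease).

+€47 billion

Discount-window loan €56 billion: an ECB asset is acquired → +€56B.
OMO purchase (from banks) €67 billion: an ECB asset is acquired → +€67B.
OMO sale (to banks) €76 billion: an ECB asset is shed → −€76B.
Net: 56 + 67 − 76 = +€47 billion.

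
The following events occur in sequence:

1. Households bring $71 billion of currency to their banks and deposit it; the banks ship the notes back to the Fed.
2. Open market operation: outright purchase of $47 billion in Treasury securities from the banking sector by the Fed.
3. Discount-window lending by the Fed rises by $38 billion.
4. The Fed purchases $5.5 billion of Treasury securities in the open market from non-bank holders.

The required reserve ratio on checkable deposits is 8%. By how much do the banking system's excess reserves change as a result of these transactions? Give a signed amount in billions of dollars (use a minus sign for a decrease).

+$155.38 billion

Currency deposit $71 billion: reserves +$71B, deposits +$71B.
OMO purchase (from banks) $47 billion: reserves +$47B, deposits 0.
Discount-window loan $38 billion: reserves +$38B, deposits 0.
Asset purchase (from non-banks) $5.5 billion: reserves +$5.5B, deposits +$5.5B.
Totals: Δreserves = +$161.5B, Δdeposits = +$76.5B.
Δrequired reserves = 8% × +$76.5B = +$6.12B.
Δexcess reserves = Δreserves − Δrequired = +$161.5B − (+$6.12B) = +$155.38 billion.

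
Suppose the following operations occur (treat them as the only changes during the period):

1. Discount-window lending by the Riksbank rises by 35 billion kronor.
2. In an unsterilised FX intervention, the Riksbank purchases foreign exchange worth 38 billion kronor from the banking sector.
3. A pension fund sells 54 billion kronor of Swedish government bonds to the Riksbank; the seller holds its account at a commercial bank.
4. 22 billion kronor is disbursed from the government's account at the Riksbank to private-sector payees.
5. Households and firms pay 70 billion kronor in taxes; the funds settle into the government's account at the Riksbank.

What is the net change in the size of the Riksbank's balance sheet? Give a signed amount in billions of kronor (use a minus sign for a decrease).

+127 billion

Discount-window loan 35 billion kronor: a Riksbank asset is acquired → +35B.
FX purchase 38 billion kronor: a Riksbank asset is acquired → +38B.
Asset purchase (from non-banks) 54 billion kronor: a Riksbank asset is acquired → +54B.
Government spending 22 billion kronor: only the composition of liabilities changes → 0.
Government account inflow 70 billion kronor: only the composition of liabilities changes → 0.
Net: 35 + 38 + 54 + 0 + 0 = +127 billion.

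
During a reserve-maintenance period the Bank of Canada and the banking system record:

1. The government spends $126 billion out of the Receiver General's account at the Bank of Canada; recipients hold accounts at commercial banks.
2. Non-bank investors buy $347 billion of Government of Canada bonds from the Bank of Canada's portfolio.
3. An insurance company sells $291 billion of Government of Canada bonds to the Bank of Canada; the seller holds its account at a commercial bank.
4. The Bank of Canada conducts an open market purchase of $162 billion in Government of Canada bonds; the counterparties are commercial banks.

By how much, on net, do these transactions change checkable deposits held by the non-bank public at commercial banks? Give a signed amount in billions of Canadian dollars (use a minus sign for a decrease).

Bank of Canada balance sheet:
  Assets:      Securities +$106B
  Liabilities: Bank reserves +$232B, Government deposits −$126B
Commercial banking system:
  Assets:      Reserves at CB +$232B, Securities −$162B
  Liabilities: Checkable deposits +$70B
So the change in checkable deposits held by the non-bank public at commercial banks is +$70 billion.

+$70 billion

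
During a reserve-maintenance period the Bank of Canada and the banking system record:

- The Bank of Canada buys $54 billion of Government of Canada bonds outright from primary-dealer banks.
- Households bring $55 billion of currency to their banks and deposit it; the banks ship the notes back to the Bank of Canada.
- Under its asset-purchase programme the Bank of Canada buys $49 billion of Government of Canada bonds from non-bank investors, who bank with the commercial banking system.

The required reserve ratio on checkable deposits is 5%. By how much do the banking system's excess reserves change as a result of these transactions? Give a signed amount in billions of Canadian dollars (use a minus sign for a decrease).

+$152.8 billion

OMO purchase (from banks) $54 billion: reserves +$54B, deposits 0.
Currency deposit $55 billion: reserves +$55B, deposits +$55B.
Asset purchase (from non-banks) $49 billion: reserves +$49B, deposits +$49B.
Totals: Δreserves = +$158B, Δdeposits = +$104B.
Δrequired reserves = 5% × +$104B = +$5.2B.
Δexcess reserves = Δreserves − Δrequired = +$158B − (+$5.2B) = +$152.8 billion.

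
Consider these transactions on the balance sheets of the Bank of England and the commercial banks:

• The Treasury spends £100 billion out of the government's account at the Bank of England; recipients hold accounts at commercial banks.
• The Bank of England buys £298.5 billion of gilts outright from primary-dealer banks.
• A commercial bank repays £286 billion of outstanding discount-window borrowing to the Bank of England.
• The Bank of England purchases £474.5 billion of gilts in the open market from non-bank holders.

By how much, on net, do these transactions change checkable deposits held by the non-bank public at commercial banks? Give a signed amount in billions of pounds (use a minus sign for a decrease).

Bank of England balance sheet:
  Assets:      Securities +£773B, Loans to banks −£286B
  Liabilities: Bank reserves +£587B, Government deposits −£100B
Commercial banking system:
  Assets:      Reserves at CB +£587B, Securities −£298.5B
  Liabilities: Checkable deposits +£574.5B, Borrowings from CB −£286B
So the change in checkable deposits held by the non-bank public at commercial banks is +£574.5 billion.

+£574.5 billion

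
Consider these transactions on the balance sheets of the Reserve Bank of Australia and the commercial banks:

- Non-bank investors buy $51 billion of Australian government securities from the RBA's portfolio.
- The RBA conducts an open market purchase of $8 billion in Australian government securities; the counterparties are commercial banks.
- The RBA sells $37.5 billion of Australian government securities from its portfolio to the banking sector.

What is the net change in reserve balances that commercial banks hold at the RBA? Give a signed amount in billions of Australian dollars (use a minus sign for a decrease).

-$80.5 billion

RBA balance sheet:
  Assets:      Securities −$80.5B
  Liabilities: Bank reserves −$80.5B
So the change in reserve balances that commercial banks hold at the RBA is -$80.5 billion.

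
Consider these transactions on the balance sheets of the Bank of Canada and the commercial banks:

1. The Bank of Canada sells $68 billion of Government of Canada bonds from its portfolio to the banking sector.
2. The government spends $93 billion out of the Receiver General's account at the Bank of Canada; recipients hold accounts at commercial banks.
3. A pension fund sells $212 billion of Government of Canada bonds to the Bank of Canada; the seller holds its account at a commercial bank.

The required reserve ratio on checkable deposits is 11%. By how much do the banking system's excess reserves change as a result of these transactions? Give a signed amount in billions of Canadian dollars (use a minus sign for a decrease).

OMO sale (to banks) $68 billion: reserves −$68B, deposits 0.
Government spending $93 billion: reserves +$93B, deposits +$93B.
Asset purchase (from non-banks) $212 billion: reserves +$212B, deposits +$212B.
Totals: Δreserves = +$237B, Δdeposits = +$305B.
Δrequired reserves = 11% × +$305B = +$33.55B.
Δexcess reserves = Δreserves − Δrequired = +$237B − (+$33.55B) = +$203.45 billion.

+$203.45 billion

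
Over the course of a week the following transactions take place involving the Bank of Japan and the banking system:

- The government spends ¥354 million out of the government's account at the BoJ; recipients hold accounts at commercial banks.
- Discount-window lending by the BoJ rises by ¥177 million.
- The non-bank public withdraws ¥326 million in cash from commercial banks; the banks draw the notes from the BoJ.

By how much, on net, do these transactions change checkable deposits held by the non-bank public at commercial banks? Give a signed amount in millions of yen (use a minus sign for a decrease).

+¥28 million

Government spending ¥354 million: non-bank counterparties' bank balances rise → +¥354M.
Discount-window loan ¥177 million: the counterparty is a bank, so public deposits are unchanged → 0.
Currency withdrawal ¥326 million: non-bank counterparties' bank balances fall → −¥326M.
Net: 354 + 0 − 326 = +¥28 million.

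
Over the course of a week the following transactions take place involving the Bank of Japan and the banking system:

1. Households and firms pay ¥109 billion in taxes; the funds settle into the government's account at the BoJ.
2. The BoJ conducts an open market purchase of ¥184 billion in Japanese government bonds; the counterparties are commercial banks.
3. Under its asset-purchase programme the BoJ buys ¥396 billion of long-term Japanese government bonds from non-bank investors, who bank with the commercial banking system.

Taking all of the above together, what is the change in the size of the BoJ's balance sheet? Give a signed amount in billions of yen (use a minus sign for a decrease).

Government account inflow ¥109 billion: only the composition of liabilities changes → 0.
OMO purchase (from banks) ¥184 billion: a BoJ asset is acquired → +¥184B.
Asset purchase (from non-banks) ¥396 billion: a BoJ asset is acquired → +¥396B.
Net: 0 + 184 + 396 = +¥580 billion.

+¥580 billion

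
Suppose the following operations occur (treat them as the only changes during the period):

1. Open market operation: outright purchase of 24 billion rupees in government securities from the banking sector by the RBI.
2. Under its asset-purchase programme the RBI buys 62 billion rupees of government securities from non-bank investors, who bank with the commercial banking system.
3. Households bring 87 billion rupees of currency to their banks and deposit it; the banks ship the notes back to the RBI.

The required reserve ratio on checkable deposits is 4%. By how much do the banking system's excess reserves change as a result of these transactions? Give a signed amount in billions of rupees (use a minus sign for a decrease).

+167.04 billion

OMO purchase (from banks) 24 billion rupees: reserves +24B, deposits 0.
Asset purchase (from non-banks) 62 billion rupees: reserves +62B, deposits +62B.
Currency deposit 87 billion rupees: reserves +87B, deposits +87B.
Totals: Δreserves = +173B, Δdeposits = +149B.
Δrequired reserves = 4% × +149B = +5.96B.
Δexcess reserves = Δreserves − Δrequired = +173B − (+5.96B) = +167.04 billion.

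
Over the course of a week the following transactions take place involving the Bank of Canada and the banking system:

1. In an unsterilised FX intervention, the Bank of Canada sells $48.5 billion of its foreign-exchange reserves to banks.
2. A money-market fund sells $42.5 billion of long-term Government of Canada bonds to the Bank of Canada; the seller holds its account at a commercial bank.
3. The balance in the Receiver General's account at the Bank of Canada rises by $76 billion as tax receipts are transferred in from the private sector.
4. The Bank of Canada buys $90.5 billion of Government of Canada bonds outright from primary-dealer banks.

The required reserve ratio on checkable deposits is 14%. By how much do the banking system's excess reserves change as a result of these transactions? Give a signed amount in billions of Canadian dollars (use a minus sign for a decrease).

+$13.19 billion

FX sale $48.5 billion: reserves −$48.5B, deposits 0.
Asset purchase (from non-banks) $42.5 billion: reserves +$42.5B, deposits +$42.5B.
Government account inflow $76 billion: reserves −$76B, deposits −$76B.
OMO purchase (from banks) $90.5 billion: reserves +$90.5B, deposits 0.
Totals: Δreserves = +$8.5B, Δdeposits = −$33.5B.
Δrequired reserves = 14% × −$33.5B = −$4.69B.
Δexcess reserves = Δreserves − Δrequired = +$8.5B − (−$4.69B) = +$13.19 billion.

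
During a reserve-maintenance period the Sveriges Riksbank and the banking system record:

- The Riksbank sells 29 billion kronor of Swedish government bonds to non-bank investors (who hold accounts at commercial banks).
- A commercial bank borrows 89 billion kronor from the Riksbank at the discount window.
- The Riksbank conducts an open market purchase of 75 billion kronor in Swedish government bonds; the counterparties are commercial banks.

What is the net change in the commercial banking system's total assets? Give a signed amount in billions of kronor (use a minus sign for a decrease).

Riksbank balance sheet:
  Assets:      Securities +46B, Loans to banks +89B
  Liabilities: Bank reserves +135B
Commercial banking system:
  Assets:      Reserves at CB +135B, Securities −75B
  Liabilities: Checkable deposits −29B, Borrowings from CB +89B
Change in total bank assets = +60 billion.

+60 billion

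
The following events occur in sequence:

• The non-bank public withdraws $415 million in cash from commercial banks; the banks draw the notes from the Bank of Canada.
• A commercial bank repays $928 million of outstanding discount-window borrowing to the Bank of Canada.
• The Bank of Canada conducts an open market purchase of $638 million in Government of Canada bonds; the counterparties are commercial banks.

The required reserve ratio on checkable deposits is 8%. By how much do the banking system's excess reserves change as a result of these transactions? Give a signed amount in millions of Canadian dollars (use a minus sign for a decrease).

Currency withdrawal $415 million: reserves −$415M, deposits −$415M.
Discount-window repayment $928 million: reserves −$928M, deposits 0.
OMO purchase (from banks) $638 million: reserves +$638M, deposits 0.
Totals: Δreserves = −$705M, Δdeposits = −$415M.
Δrequired reserves = 8% × −$415M = −$33.2M.
Δexcess reserves = Δreserves − Δrequired = −$705M − (−$33.2M) = -$671.8 million.

-$671.8 million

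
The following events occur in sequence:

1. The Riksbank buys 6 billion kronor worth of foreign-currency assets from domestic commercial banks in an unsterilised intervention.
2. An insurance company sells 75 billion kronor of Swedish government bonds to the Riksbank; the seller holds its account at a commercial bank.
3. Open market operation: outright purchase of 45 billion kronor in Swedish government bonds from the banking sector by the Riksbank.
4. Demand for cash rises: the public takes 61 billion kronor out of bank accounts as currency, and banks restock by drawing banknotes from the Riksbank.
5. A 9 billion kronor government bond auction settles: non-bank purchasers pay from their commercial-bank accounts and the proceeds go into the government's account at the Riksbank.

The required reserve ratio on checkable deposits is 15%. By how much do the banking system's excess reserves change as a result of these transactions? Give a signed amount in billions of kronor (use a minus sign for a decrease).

FX purchase 6 billion kronor: reserves +6B, deposits 0.
Asset purchase (from non-banks) 75 billion kronor: reserves +75B, deposits +75B.
OMO purchase (from banks) 45 billion kronor: reserves +45B, deposits 0.
Currency withdrawal 61 billion kronor: reserves −61B, deposits −61B.
Government account inflow 9 billion kronor: reserves −9B, deposits −9B.
Totals: Δreserves = +56B, Δdeposits = +5B.
Δrequired reserves = 15% × +5B = +0.75B.
Δexcess reserves = Δreserves − Δrequired = +56B − (+0.75B) = +55.25 billion.

+55.25 billion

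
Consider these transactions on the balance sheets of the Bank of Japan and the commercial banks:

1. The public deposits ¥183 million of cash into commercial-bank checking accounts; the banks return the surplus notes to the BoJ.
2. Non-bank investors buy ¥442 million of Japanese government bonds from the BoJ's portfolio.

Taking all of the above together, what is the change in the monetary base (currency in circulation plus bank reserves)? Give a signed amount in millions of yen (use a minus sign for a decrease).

-¥442 million

Currency deposit ¥183 million: just a shift between currency and reserves — both are base money → 0.
Asset sale (to non-banks) ¥442 million: BoJ balance sheet contracts → −¥442M.
Net: 0 − 442 = -¥442 million.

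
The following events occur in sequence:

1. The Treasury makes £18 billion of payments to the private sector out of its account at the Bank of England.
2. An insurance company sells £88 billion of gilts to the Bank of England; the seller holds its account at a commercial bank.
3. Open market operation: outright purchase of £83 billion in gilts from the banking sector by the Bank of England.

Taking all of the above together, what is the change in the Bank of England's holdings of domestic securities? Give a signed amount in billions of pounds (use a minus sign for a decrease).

Government spending £18 billion: the Bank of England's securities portfolio is untouched → 0.
Asset purchase (from non-banks) £88 billion: securities added to the Bank of England's portfolio → +£88B.
OMO purchase (from banks) £83 billion: securities added to the Bank of England's portfolio → +£83B.
Net: 0 + 88 + 83 = +£171 billion.

+£171 billion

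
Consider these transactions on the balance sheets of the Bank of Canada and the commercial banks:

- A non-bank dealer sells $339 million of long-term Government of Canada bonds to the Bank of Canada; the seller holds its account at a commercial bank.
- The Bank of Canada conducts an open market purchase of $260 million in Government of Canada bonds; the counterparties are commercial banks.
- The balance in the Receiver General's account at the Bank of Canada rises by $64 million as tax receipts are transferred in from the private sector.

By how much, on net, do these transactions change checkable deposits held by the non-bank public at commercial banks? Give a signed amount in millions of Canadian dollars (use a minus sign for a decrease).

+$275 million

Asset purchase (from non-banks) $339 million: non-bank counterparties' bank balances rise → +$339M.
OMO purchase (from banks) $260 million: the counterparty is a bank, so public deposits are unchanged → 0.
Government account inflow $64 million: non-bank counterparties' bank balances fall → −$64M.
Net: 339 + 0 − 64 = +$275 million.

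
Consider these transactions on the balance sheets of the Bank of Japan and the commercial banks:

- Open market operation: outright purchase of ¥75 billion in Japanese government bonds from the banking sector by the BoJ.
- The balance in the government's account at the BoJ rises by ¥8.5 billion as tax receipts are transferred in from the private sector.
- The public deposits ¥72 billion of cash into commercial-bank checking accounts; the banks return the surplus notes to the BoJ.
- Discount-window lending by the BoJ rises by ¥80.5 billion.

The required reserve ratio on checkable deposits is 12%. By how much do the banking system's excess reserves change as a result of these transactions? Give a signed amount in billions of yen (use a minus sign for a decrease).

+¥211.38 billion

OMO purchase (from banks) ¥75 billion: reserves +¥75B, deposits 0.
Government account inflow ¥8.5 billion: reserves −¥8.5B, deposits −¥8.5B.
Currency deposit ¥72 billion: reserves +¥72B, deposits +¥72B.
Discount-window loan ¥80.5 billion: reserves +¥80.5B, deposits 0.
Totals: Δreserves = +¥219B, Δdeposits = +¥63.5B.
Δrequired reserves = 12% × +¥63.5B = +¥7.62B.
Δexcess reserves = Δreserves − Δrequired = +¥219B − (+¥7.62B) = +¥211.38 billion.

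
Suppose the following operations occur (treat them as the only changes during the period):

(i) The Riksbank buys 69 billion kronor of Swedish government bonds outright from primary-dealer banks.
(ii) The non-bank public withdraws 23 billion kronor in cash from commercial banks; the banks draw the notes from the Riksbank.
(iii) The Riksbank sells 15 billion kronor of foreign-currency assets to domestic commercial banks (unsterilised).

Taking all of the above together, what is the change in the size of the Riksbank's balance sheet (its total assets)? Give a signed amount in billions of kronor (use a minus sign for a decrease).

+54 billion

OMO purchase (from banks) 69 billion kronor: a Riksbank asset is acquired → +69B.
Currency withdrawal 23 billion kronor: only the composition of liabilities changes → 0.
FX sale 15 billion kronor: a Riksbank asset is shed → −15B.
Net: 69 + 0 − 15 = +54 billion.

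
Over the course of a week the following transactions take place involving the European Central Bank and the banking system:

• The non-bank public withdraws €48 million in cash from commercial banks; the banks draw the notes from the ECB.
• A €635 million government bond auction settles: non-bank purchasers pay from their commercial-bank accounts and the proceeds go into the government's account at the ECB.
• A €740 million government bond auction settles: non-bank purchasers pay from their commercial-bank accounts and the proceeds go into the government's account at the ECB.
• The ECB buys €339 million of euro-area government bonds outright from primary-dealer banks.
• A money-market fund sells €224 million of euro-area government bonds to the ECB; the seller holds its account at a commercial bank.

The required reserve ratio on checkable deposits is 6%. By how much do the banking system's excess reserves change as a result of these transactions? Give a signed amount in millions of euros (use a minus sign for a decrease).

Currency withdrawal €48 million: reserves −€48M, deposits −€48M.
Government account inflow €635 million: reserves −€635M, deposits −€635M.
Government account inflow €740 million: reserves −€740M, deposits −€740M.
OMO purchase (from banks) €339 million: reserves +€339M, deposits 0.
Asset purchase (from non-banks) €224 million: reserves +€224M, deposits +€224M.
Totals: Δreserves = −€860M, Δdeposits = −€1199M.
Δrequired reserves = 6% × −€1199M = −€71.94M.
Δexcess reserves = Δreserves − Δrequired = −€860M − (−€71.94M) = -€788.06 million.

-€788.06 million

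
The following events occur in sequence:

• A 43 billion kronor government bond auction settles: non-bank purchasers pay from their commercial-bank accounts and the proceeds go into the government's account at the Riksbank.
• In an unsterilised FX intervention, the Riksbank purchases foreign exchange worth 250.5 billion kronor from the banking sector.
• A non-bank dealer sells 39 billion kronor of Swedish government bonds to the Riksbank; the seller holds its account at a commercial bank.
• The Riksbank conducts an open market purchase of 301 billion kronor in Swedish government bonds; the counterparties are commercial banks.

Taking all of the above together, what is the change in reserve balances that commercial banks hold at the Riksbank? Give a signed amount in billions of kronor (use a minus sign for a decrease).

+547.5 billion

Government account inflow 43 billion kronor: funds move from bank reserves into the government account → −43B.
FX purchase 250.5 billion kronor: the Riksbank pays by crediting reserve accounts → +250.5B.
Asset purchase (from non-banks) 39 billion kronor: the Riksbank pays by crediting reserve accounts → +39B.
OMO purchase (from banks) 301 billion kronor: the Riksbank pays by crediting reserve accounts → +301B.
Net: −43 + 250.5 + 39 + 301 = +547.5 billion.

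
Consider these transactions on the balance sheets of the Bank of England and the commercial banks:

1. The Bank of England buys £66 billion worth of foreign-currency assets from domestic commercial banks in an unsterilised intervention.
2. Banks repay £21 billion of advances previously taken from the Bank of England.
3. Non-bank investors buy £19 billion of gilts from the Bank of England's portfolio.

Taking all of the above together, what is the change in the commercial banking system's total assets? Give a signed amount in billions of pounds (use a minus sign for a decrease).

-£40 billion

FX purchase £66 billion: just an asset swap on bank balance sheets → 0.
Discount-window repayment £21 billion: bank balance sheets shrink → −£21B.
Asset sale (to non-banks) £19 billion: bank balance sheets shrink → −£19B.
Net: 0 − 21 − 19 = -£40 billion.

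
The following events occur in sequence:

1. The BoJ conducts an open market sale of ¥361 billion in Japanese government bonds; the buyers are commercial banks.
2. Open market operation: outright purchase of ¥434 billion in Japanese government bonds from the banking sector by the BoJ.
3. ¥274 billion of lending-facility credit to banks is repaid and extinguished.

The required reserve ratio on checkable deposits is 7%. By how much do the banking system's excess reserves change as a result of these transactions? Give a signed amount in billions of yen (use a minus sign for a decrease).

OMO sale (to banks) ¥361 billion: reserves −¥361B, deposits 0.
OMO purchase (from banks) ¥434 billion: reserves +¥434B, deposits 0.
Discount-window repayment ¥274 billion: reserves −¥274B, deposits 0.
Totals: Δreserves = −¥201B, Δdeposits = 0.
Δrequired reserves = 7% × 0 = 0.
Δexcess reserves = Δreserves − Δrequired = −¥201B − (0) = -¥201 billion.

-¥201 billion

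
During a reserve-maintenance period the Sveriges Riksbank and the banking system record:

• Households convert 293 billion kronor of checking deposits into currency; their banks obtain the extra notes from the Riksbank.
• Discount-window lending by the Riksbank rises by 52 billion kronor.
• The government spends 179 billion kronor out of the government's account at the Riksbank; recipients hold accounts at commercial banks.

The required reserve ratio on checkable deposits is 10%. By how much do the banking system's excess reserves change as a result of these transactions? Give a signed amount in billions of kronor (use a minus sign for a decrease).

-50.6 billion

Currency withdrawal 293 billion kronor: reserves −293B, deposits −293B.
Discount-window loan 52 billion kronor: reserves +52B, deposits 0.
Government spending 179 billion kronor: reserves +179B, deposits +179B.
Totals: Δreserves = −62B, Δdeposits = −114B.
Δrequired reserves = 10% × −114B = −11.4B.
Δexcess reserves = Δreserves − Δrequired = −62B − (−11.4B) = -50.6 billion.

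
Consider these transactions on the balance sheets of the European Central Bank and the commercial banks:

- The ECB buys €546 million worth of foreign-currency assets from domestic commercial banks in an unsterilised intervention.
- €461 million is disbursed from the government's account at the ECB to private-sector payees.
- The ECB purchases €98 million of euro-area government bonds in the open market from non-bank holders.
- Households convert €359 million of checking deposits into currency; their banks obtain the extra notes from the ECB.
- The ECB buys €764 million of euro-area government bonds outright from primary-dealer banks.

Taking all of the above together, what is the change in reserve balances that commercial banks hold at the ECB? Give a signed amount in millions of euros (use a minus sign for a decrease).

+€1510 million

ECB balance sheet:
  Assets:      Securities +€862M, Foreign assets +€546M
  Liabilities: Bank reserves +€1510M, Currency in circulation +€359M, Government deposits −€461M
So the change in reserve balances that commercial banks hold at the ECB is +€1510 million.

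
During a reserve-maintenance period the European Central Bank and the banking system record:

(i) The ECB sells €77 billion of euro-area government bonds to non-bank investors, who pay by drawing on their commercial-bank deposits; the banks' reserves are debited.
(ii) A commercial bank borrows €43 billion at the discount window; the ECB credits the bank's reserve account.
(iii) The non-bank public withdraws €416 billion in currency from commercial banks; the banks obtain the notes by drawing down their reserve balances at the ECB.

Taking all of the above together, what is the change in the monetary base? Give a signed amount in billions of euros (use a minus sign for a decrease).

ECB balance sheet:
  Assets:      Securities −€77B, Loans to banks +€43B
  Liabilities: Bank reserves −€450B, Currency in circulation +€416B
Commercial banking system:
  Assets:      Reserves at CB −€450B
  Liabilities: Checkable deposits −€493B, Borrowings from CB +€43B
Monetary base = currency + reserves: +€416B + (−€450B) = -€34 billion.

-€34 billion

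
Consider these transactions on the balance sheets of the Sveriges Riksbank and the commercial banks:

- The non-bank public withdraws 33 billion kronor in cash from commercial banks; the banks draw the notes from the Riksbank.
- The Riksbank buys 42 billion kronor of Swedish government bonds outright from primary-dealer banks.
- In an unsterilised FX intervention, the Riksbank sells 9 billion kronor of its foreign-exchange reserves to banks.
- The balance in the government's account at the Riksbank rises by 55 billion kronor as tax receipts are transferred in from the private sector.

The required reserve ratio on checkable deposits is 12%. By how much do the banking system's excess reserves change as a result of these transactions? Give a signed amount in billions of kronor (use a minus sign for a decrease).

Currency withdrawal 33 billion kronor: reserves −33B, deposits −33B.
OMO purchase (from banks) 42 billion kronor: reserves +42B, deposits 0.
FX sale 9 billion kronor: reserves −9B, deposits 0.
Government account inflow 55 billion kronor: reserves −55B, deposits −55B.
Totals: Δreserves = −55B, Δdeposits = −88B.
Δrequired reserves = 12% × −88B = −10.56B.
Δexcess reserves = Δreserves − Δrequired = −55B − (−10.56B) = -44.44 billion.

-44.44 billion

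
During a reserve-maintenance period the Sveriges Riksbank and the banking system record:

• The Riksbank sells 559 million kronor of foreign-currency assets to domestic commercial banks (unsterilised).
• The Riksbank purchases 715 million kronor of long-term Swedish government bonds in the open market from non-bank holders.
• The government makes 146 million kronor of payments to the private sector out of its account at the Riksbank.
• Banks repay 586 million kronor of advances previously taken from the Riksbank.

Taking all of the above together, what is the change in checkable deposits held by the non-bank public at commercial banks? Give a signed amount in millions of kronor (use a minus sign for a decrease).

+861 million

FX sale 559 million kronor: the counterparty is a bank, so public deposits are unchanged → 0.
Asset purchase (from non-banks) 715 million kronor: non-bank counterparties' bank balances rise → +715M.
Government spending 146 million kronor: non-bank counterparties' bank balances rise → +146M.
Discount-window repayment 586 million kronor: the counterparty is a bank, so public deposits are unchanged → 0.
Net: 0 + 715 + 146 + 0 = +861 million.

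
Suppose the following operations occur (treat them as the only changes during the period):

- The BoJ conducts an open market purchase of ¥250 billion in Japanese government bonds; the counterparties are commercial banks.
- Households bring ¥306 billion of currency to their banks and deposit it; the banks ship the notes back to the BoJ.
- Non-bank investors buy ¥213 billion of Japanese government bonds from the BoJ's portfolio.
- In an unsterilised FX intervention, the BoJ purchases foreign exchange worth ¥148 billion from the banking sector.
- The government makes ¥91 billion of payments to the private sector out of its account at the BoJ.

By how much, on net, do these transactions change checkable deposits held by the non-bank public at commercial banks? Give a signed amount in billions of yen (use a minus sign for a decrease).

BoJ balance sheet:
  Assets:      Securities +¥37B, Foreign assets +¥148B
  Liabilities: Bank reserves +¥582B, Currency in circulation −¥306B, Government deposits −¥91B
Commercial banking system:
  Assets:      Reserves at CB +¥582B, Securities −¥250B, Foreign assets −¥148B
  Liabilities: Checkable deposits +¥184B
So the change in checkable deposits held by the non-bank public at commercial banks is +¥184 billion.

+¥184 billion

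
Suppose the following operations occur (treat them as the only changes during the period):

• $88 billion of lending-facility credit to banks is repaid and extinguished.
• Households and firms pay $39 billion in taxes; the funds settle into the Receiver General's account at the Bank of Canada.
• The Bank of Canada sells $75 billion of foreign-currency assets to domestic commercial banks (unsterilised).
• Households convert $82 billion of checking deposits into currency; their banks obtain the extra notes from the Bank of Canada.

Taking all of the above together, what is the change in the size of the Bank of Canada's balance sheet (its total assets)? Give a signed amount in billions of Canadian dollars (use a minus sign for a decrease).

Bank of Canada balance sheet:
  Assets:      Loans to banks −$88B, Foreign assets −$75B
  Liabilities: Bank reserves −$284B, Currency in circulation +$82B, Government deposits +$39B
Commercial banking system:
  Assets:      Reserves at CB −$284B, Foreign assets +$75B
  Liabilities: Checkable deposits −$121B, Borrowings from CB −$88B
Change in total Bank of Canada assets = -$163 billion.

-$163 billion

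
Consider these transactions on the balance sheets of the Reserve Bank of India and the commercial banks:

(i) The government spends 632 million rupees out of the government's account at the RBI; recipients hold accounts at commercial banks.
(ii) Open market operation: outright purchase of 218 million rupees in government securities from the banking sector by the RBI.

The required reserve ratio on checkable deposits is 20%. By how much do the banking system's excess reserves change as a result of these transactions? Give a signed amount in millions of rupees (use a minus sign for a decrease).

Government spending 632 million rupees: reserves +632M, deposits +632M.
OMO purchase (from banks) 218 million rupees: reserves +218M, deposits 0.
Totals: Δreserves = +850M, Δdeposits = +632M.
Δrequired reserves = 20% × +632M = +126.4M.
Δexcess reserves = Δreserves − Δrequired = +850M − (+126.4M) = +723.6 million.

+723.6 million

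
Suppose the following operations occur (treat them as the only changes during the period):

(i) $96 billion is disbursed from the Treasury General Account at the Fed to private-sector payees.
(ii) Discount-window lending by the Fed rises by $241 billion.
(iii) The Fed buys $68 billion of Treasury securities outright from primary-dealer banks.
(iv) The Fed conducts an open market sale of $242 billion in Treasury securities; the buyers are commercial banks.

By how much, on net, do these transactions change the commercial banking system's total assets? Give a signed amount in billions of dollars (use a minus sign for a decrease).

Government spending $96 billion: bank balance sheets expand → +$96B.
Discount-window loan $241 billion: bank balance sheets expand → +$241B.
OMO purchase (from banks) $68 billion: just an asset swap on bank balance sheets → 0.
OMO sale (to banks) $242 billion: just an asset swap on bank balance sheets → 0.
Net: 96 + 241 + 0 + 0 = +$337 billion.

+$337 billion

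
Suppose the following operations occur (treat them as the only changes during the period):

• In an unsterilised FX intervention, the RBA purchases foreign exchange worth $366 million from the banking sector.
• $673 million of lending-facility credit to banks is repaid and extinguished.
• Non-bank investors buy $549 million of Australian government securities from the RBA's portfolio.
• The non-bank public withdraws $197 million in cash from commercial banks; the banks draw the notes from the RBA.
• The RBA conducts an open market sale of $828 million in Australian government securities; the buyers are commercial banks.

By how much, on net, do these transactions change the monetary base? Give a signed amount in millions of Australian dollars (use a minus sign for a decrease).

-$1684 million

RBA balance sheet:
  Assets:      Securities −$1377M, Loans to banks −$673M, Foreign assets +$366M
  Liabilities: Bank reserves −$1881M, Currency in circulation +$197M
Monetary base = currency + reserves: +$197M + (−$1881M) = -$1684 million.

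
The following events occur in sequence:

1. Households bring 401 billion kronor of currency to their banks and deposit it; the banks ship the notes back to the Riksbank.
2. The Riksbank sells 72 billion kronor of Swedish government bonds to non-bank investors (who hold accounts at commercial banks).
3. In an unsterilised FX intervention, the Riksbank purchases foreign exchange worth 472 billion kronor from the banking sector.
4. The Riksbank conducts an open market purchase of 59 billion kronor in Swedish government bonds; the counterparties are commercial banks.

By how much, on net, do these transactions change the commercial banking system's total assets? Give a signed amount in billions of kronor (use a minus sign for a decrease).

+329 billion

Riksbank balance sheet:
  Assets:      Securities −13B, Foreign assets +472B
  Liabilities: Bank reserves +860B, Currency in circulation −401B
Commercial banking system:
  Assets:      Reserves at CB +860B, Securities −59B, Foreign assets −472B
  Liabilities: Checkable deposits +329B
Change in total bank assets = +329 billion.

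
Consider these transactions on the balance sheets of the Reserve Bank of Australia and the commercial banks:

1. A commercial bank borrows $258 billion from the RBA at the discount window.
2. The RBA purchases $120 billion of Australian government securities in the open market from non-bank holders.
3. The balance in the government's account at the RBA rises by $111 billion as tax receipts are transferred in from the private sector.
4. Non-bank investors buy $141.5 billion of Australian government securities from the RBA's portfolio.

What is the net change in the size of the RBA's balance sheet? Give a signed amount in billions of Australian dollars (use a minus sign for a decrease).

+$236.5 billion

RBA balance sheet:
  Assets:      Securities −$21.5B, Loans to banks +$258B
  Liabilities: Bank reserves +$125.5B, Government deposits +$111B
Change in total RBA assets = +$236.5 billion.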